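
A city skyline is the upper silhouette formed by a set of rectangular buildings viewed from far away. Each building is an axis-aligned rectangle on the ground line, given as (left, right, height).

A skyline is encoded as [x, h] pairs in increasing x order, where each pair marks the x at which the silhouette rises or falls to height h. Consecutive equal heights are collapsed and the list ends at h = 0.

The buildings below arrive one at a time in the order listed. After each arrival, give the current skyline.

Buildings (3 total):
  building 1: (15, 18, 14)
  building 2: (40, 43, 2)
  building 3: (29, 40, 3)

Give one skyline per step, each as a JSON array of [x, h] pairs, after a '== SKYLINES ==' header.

== SKYLINES ==
[[15,14],[18,0]]
[[15,14],[18,0],[40,2],[43,0]]
[[15,14],[18,0],[29,3],[40,2],[43,0]]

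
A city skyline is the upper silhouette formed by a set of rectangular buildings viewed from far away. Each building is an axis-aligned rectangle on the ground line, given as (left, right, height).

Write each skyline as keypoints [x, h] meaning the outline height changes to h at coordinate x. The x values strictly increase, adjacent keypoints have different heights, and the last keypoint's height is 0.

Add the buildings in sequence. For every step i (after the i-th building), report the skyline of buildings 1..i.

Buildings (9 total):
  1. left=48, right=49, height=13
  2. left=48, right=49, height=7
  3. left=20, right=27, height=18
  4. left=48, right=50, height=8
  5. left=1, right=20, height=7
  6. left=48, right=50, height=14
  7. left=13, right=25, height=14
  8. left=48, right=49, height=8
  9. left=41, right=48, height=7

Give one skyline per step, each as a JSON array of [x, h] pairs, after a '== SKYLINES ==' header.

== SKYLINES ==
[[48,13],[49,0]]
[[48,13],[49,0]]
[[20,18],[27,0],[48,13],[49,0]]
[[20,18],[27,0],[48,13],[49,8],[50,0]]
[[1,7],[20,18],[27,0],[48,13],[49,8],[50,0]]
[[1,7],[20,18],[27,0],[48,14],[50,0]]
[[1,7],[13,14],[20,18],[27,0],[48,14],[50,0]]
[[1,7],[13,14],[20,18],[27,0],[48,14],[50,0]]
[[1,7],[13,14],[20,18],[27,0],[41,7],[48,14],[50,0]]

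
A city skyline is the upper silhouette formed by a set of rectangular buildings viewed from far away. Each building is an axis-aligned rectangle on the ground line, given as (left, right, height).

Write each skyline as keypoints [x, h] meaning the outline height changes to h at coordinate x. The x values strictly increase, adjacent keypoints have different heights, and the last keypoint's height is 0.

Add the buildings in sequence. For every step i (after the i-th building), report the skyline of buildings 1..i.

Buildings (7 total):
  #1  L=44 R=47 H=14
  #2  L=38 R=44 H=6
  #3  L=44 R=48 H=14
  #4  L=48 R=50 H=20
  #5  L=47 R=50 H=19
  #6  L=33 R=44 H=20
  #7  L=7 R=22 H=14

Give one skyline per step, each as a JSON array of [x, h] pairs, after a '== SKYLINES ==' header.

== SKYLINES ==
[[44,14],[47,0]]
[[38,6],[44,14],[47,0]]
[[38,6],[44,14],[48,0]]
[[38,6],[44,14],[48,20],[50,0]]
[[38,6],[44,14],[47,19],[48,20],[50,0]]
[[33,20],[44,14],[47,19],[48,20],[50,0]]
[[7,14],[22,0],[33,20],[44,14],[47,19],[48,20],[50,0]]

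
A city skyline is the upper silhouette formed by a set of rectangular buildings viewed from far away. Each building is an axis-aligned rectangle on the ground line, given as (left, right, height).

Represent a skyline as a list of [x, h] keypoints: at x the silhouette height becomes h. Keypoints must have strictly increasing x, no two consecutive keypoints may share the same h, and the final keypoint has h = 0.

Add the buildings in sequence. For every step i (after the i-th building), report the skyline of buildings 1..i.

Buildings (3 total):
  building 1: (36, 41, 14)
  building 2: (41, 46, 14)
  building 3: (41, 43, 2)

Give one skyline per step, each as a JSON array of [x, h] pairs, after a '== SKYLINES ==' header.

== SKYLINES ==
[[36,14],[41,0]]
[[36,14],[46,0]]
[[36,14],[46,0]]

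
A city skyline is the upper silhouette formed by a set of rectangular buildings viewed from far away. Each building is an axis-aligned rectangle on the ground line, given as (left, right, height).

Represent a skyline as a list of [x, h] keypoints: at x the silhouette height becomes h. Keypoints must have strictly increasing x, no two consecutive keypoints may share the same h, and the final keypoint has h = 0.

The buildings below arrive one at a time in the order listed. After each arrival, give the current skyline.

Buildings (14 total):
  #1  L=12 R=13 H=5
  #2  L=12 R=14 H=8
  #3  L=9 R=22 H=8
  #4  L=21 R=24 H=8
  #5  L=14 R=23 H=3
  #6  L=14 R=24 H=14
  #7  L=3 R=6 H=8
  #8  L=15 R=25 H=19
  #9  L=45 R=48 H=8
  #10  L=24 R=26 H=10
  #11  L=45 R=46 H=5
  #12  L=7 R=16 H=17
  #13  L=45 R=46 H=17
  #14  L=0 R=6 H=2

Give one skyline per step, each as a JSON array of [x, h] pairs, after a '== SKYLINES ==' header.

== SKYLINES ==
[[12,5],[13,0]]
[[12,8],[14,0]]
[[9,8],[22,0]]
[[9,8],[24,0]]
[[9,8],[24,0]]
[[9,8],[14,14],[24,0]]
[[3,8],[6,0],[9,8],[14,14],[24,0]]
[[3,8],[6,0],[9,8],[14,14],[15,19],[25,0]]
[[3,8],[6,0],[9,8],[14,14],[15,19],[25,0],[45,8],[48,0]]
[[3,8],[6,0],[9,8],[14,14],[15,19],[25,10],[26,0],[45,8],[48,0]]
[[3,8],[6,0],[9,8],[14,14],[15,19],[25,10],[26,0],[45,8],[48,0]]
[[3,8],[6,0],[7,17],[15,19],[25,10],[26,0],[45,8],[48,0]]
[[3,8],[6,0],[7,17],[15,19],[25,10],[26,0],[45,17],[46,8],[48,0]]
[[0,2],[3,8],[6,0],[7,17],[15,19],[25,10],[26,0],[45,17],[46,8],[48,0]]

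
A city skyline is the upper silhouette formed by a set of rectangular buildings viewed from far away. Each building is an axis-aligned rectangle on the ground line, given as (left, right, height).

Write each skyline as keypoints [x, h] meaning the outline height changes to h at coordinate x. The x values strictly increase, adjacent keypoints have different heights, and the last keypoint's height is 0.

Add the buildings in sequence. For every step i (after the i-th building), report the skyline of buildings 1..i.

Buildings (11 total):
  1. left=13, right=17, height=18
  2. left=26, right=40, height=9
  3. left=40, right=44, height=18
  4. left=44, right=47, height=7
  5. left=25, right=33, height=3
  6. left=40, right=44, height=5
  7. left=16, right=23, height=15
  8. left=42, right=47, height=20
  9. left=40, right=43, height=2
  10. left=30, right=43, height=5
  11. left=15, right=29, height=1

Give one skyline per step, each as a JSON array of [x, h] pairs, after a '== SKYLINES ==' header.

== SKYLINES ==
[[13,18],[17,0]]
[[13,18],[17,0],[26,9],[40,0]]
[[13,18],[17,0],[26,9],[40,18],[44,0]]
[[13,18],[17,0],[26,9],[40,18],[44,7],[47,0]]
[[13,18],[17,0],[25,3],[26,9],[40,18],[44,7],[47,0]]
[[13,18],[17,0],[25,3],[26,9],[40,18],[44,7],[47,0]]
[[13,18],[17,15],[23,0],[25,3],[26,9],[40,18],[44,7],[47,0]]
[[13,18],[17,15],[23,0],[25,3],[26,9],[40,18],[42,20],[47,0]]
[[13,18],[17,15],[23,0],[25,3],[26,9],[40,18],[42,20],[47,0]]
[[13,18],[17,15],[23,0],[25,3],[26,9],[40,18],[42,20],[47,0]]
[[13,18],[17,15],[23,1],[25,3],[26,9],[40,18],[42,20],[47,0]]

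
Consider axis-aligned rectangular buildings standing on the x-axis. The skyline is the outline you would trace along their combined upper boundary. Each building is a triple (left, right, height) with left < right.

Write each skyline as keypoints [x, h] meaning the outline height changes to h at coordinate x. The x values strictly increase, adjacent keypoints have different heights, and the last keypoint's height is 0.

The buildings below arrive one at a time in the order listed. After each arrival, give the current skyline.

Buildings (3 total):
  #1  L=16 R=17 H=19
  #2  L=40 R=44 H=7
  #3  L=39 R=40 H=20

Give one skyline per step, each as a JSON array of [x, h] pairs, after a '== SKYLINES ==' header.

== SKYLINES ==
[[16,19],[17,0]]
[[16,19],[17,0],[40,7],[44,0]]
[[16,19],[17,0],[39,20],[40,7],[44,0]]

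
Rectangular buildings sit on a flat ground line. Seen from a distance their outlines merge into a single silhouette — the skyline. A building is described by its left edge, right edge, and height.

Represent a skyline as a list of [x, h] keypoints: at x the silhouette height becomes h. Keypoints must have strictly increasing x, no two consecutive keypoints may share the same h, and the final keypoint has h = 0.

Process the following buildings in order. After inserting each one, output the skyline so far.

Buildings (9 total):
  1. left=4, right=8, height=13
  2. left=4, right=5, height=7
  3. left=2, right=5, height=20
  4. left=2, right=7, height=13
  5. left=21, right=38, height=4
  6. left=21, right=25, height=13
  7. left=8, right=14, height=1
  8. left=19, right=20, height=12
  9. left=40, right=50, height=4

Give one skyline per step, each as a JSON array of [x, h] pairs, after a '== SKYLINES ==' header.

== SKYLINES ==
[[4,13],[8,0]]
[[4,13],[8,0]]
[[2,20],[5,13],[8,0]]
[[2,20],[5,13],[8,0]]
[[2,20],[5,13],[8,0],[21,4],[38,0]]
[[2,20],[5,13],[8,0],[21,13],[25,4],[38,0]]
[[2,20],[5,13],[8,1],[14,0],[21,13],[25,4],[38,0]]
[[2,20],[5,13],[8,1],[14,0],[19,12],[20,0],[21,13],[25,4],[38,0]]
[[2,20],[5,13],[8,1],[14,0],[19,12],[20,0],[21,13],[25,4],[38,0],[40,4],[50,0]]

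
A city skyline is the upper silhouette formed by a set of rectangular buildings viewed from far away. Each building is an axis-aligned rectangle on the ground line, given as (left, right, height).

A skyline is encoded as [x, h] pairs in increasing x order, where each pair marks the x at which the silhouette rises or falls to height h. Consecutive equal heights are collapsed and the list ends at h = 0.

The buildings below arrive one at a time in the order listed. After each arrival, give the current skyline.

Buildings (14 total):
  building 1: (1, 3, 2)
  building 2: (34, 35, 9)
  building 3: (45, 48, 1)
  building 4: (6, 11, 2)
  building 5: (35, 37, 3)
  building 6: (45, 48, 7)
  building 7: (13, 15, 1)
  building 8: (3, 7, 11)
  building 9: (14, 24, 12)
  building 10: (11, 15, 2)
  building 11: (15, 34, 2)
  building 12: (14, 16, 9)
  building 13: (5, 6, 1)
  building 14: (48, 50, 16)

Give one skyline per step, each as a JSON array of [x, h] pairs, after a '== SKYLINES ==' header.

== SKYLINES ==
[[1,2],[3,0]]
[[1,2],[3,0],[34,9],[35,0]]
[[1,2],[3,0],[34,9],[35,0],[45,1],[48,0]]
[[1,2],[3,0],[6,2],[11,0],[34,9],[35,0],[45,1],[48,0]]
[[1,2],[3,0],[6,2],[11,0],[34,9],[35,3],[37,0],[45,1],[48,0]]
[[1,2],[3,0],[6,2],[11,0],[34,9],[35,3],[37,0],[45,7],[48,0]]
[[1,2],[3,0],[6,2],[11,0],[13,1],[15,0],[34,9],[35,3],[37,0],[45,7],[48,0]]
[[1,2],[3,11],[7,2],[11,0],[13,1],[15,0],[34,9],[35,3],[37,0],[45,7],[48,0]]
[[1,2],[3,11],[7,2],[11,0],[13,1],[14,12],[24,0],[34,9],[35,3],[37,0],[45,7],[48,0]]
[[1,2],[3,11],[7,2],[14,12],[24,0],[34,9],[35,3],[37,0],[45,7],[48,0]]
[[1,2],[3,11],[7,2],[14,12],[24,2],[34,9],[35,3],[37,0],[45,7],[48,0]]
[[1,2],[3,11],[7,2],[14,12],[24,2],[34,9],[35,3],[37,0],[45,7],[48,0]]
[[1,2],[3,11],[7,2],[14,12],[24,2],[34,9],[35,3],[37,0],[45,7],[48,0]]
[[1,2],[3,11],[7,2],[14,12],[24,2],[34,9],[35,3],[37,0],[45,7],[48,16],[50,0]]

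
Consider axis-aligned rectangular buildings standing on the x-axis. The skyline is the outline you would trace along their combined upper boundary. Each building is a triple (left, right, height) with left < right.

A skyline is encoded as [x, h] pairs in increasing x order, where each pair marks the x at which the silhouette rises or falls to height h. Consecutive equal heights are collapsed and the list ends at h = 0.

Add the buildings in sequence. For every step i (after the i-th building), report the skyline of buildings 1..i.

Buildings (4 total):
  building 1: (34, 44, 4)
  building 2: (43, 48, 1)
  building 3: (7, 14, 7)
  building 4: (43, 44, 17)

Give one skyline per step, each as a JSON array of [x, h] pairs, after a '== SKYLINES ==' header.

== SKYLINES ==
[[34,4],[44,0]]
[[34,4],[44,1],[48,0]]
[[7,7],[14,0],[34,4],[44,1],[48,0]]
[[7,7],[14,0],[34,4],[43,17],[44,1],[48,0]]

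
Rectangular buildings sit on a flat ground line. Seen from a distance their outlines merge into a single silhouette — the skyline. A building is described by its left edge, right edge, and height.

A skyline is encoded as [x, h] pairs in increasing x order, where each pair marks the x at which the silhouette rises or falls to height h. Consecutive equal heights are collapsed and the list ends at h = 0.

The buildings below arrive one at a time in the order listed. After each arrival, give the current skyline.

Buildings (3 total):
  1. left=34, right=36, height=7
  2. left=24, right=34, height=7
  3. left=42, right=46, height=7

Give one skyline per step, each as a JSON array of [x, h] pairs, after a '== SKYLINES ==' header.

== SKYLINES ==
[[34,7],[36,0]]
[[24,7],[36,0]]
[[24,7],[36,0],[42,7],[46,0]]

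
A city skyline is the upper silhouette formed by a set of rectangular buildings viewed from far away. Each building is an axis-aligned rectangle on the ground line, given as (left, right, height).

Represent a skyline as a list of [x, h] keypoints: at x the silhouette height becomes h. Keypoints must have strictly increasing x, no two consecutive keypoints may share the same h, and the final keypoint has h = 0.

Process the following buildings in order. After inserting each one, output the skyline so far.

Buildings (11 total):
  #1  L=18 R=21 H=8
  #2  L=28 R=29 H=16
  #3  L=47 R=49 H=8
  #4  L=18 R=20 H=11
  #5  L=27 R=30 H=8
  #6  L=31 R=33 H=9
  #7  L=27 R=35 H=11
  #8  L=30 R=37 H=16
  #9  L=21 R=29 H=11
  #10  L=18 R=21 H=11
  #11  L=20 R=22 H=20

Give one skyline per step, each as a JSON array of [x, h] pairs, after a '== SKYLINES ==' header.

== SKYLINES ==
[[18,8],[21,0]]
[[18,8],[21,0],[28,16],[29,0]]
[[18,8],[21,0],[28,16],[29,0],[47,8],[49,0]]
[[18,11],[20,8],[21,0],[28,16],[29,0],[47,8],[49,0]]
[[18,11],[20,8],[21,0],[27,8],[28,16],[29,8],[30,0],[47,8],[49,0]]
[[18,11],[20,8],[21,0],[27,8],[28,16],[29,8],[30,0],[31,9],[33,0],[47,8],[49,0]]
[[18,11],[20,8],[21,0],[27,11],[28,16],[29,11],[35,0],[47,8],[49,0]]
[[18,11],[20,8],[21,0],[27,11],[28,16],[29,11],[30,16],[37,0],[47,8],[49,0]]
[[18,11],[20,8],[21,11],[28,16],[29,11],[30,16],[37,0],[47,8],[49,0]]
[[18,11],[28,16],[29,11],[30,16],[37,0],[47,8],[49,0]]
[[18,11],[20,20],[22,11],[28,16],[29,11],[30,16],[37,0],[47,8],[49,0]]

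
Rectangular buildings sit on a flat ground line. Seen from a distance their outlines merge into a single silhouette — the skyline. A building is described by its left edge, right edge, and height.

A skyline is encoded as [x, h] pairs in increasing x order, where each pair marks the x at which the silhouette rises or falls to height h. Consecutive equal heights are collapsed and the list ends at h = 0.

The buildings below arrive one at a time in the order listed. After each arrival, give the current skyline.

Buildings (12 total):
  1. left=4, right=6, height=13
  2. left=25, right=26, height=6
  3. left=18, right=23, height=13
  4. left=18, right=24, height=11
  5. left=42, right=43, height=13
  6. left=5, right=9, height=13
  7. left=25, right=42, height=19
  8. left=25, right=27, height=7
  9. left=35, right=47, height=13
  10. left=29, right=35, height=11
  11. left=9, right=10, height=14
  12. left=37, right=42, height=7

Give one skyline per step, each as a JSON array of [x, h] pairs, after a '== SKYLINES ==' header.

== SKYLINES ==
[[4,13],[6,0]]
[[4,13],[6,0],[25,6],[26,0]]
[[4,13],[6,0],[18,13],[23,0],[25,6],[26,0]]
[[4,13],[6,0],[18,13],[23,11],[24,0],[25,6],[26,0]]
[[4,13],[6,0],[18,13],[23,11],[24,0],[25,6],[26,0],[42,13],[43,0]]
[[4,13],[9,0],[18,13],[23,11],[24,0],[25,6],[26,0],[42,13],[43,0]]
[[4,13],[9,0],[18,13],[23,11],[24,0],[25,19],[42,13],[43,0]]
[[4,13],[9,0],[18,13],[23,11],[24,0],[25,19],[42,13],[43,0]]
[[4,13],[9,0],[18,13],[23,11],[24,0],[25,19],[42,13],[47,0]]
[[4,13],[9,0],[18,13],[23,11],[24,0],[25,19],[42,13],[47,0]]
[[4,13],[9,14],[10,0],[18,13],[23,11],[24,0],[25,19],[42,13],[47,0]]
[[4,13],[9,14],[10,0],[18,13],[23,11],[24,0],[25,19],[42,13],[47,0]]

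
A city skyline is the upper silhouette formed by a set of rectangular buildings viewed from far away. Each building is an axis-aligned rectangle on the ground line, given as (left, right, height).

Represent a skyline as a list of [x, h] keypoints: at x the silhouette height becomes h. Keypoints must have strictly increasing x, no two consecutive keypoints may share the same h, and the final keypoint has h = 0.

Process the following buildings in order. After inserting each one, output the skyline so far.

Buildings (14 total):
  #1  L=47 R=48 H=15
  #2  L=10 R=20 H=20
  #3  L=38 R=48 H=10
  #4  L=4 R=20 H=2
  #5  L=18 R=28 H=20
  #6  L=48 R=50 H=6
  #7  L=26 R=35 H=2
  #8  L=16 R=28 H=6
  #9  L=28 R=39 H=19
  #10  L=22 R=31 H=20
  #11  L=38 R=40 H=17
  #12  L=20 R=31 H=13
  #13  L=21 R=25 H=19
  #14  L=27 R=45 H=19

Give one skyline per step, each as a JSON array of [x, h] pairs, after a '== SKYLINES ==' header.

== SKYLINES ==
[[47,15],[48,0]]
[[10,20],[20,0],[47,15],[48,0]]
[[10,20],[20,0],[38,10],[47,15],[48,0]]
[[4,2],[10,20],[20,0],[38,10],[47,15],[48,0]]
[[4,2],[10,20],[28,0],[38,10],[47,15],[48,0]]
[[4,2],[10,20],[28,0],[38,10],[47,15],[48,6],[50,0]]
[[4,2],[10,20],[28,2],[35,0],[38,10],[47,15],[48,6],[50,0]]
[[4,2],[10,20],[28,2],[35,0],[38,10],[47,15],[48,6],[50,0]]
[[4,2],[10,20],[28,19],[39,10],[47,15],[48,6],[50,0]]
[[4,2],[10,20],[31,19],[39,10],[47,15],[48,6],[50,0]]
[[4,2],[10,20],[31,19],[39,17],[40,10],[47,15],[48,6],[50,0]]
[[4,2],[10,20],[31,19],[39,17],[40,10],[47,15],[48,6],[50,0]]
[[4,2],[10,20],[31,19],[39,17],[40,10],[47,15],[48,6],[50,0]]
[[4,2],[10,20],[31,19],[45,10],[47,15],[48,6],[50,0]]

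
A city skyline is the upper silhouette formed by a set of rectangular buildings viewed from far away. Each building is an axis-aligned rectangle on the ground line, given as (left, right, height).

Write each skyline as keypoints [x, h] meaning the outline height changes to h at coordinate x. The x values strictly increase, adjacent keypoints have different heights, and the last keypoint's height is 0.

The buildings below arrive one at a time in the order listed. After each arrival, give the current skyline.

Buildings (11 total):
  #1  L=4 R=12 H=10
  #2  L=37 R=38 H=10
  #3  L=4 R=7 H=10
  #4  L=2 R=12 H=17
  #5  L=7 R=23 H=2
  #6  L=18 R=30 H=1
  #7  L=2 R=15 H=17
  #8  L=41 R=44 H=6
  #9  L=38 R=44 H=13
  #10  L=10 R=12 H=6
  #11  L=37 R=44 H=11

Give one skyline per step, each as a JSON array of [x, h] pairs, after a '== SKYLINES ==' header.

== SKYLINES ==
[[4,10],[12,0]]
[[4,10],[12,0],[37,10],[38,0]]
[[4,10],[12,0],[37,10],[38,0]]
[[2,17],[12,0],[37,10],[38,0]]
[[2,17],[12,2],[23,0],[37,10],[38,0]]
[[2,17],[12,2],[23,1],[30,0],[37,10],[38,0]]
[[2,17],[15,2],[23,1],[30,0],[37,10],[38,0]]
[[2,17],[15,2],[23,1],[30,0],[37,10],[38,0],[41,6],[44,0]]
[[2,17],[15,2],[23,1],[30,0],[37,10],[38,13],[44,0]]
[[2,17],[15,2],[23,1],[30,0],[37,10],[38,13],[44,0]]
[[2,17],[15,2],[23,1],[30,0],[37,11],[38,13],[44,0]]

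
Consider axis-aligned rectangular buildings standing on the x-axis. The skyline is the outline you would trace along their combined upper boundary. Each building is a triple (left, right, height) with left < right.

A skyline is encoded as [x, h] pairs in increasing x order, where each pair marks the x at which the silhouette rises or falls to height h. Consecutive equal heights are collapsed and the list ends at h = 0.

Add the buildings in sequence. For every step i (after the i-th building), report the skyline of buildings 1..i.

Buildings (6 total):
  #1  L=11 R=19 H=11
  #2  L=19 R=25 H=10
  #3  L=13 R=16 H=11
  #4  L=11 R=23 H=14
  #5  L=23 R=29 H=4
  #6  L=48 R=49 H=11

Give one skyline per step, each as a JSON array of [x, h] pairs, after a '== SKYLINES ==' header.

== SKYLINES ==
[[11,11],[19,0]]
[[11,11],[19,10],[25,0]]
[[11,11],[19,10],[25,0]]
[[11,14],[23,10],[25,0]]
[[11,14],[23,10],[25,4],[29,0]]
[[11,14],[23,10],[25,4],[29,0],[48,11],[49,0]]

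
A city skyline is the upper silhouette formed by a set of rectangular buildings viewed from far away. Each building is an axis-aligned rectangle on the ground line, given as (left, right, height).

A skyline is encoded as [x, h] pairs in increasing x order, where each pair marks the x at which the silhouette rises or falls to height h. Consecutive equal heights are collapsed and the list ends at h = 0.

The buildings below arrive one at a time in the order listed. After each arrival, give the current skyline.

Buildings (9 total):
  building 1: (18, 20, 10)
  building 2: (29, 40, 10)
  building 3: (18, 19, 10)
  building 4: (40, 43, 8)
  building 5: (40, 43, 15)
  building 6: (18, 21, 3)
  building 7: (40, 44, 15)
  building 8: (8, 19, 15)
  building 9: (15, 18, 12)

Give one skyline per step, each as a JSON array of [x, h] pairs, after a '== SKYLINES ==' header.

== SKYLINES ==
[[18,10],[20,0]]
[[18,10],[20,0],[29,10],[40,0]]
[[18,10],[20,0],[29,10],[40,0]]
[[18,10],[20,0],[29,10],[40,8],[43,0]]
[[18,10],[20,0],[29,10],[40,15],[43,0]]
[[18,10],[20,3],[21,0],[29,10],[40,15],[43,0]]
[[18,10],[20,3],[21,0],[29,10],[40,15],[44,0]]
[[8,15],[19,10],[20,3],[21,0],[29,10],[40,15],[44,0]]
[[8,15],[19,10],[20,3],[21,0],[29,10],[40,15],[44,0]]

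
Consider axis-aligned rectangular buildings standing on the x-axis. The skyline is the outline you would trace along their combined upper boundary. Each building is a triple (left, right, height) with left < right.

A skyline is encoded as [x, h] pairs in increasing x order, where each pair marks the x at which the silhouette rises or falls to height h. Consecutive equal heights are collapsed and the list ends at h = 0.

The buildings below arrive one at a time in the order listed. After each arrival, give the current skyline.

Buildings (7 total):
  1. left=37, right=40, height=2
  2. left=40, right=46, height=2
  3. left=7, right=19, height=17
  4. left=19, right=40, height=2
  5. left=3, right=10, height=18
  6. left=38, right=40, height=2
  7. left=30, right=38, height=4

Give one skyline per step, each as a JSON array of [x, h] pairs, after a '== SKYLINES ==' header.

== SKYLINES ==
[[37,2],[40,0]]
[[37,2],[46,0]]
[[7,17],[19,0],[37,2],[46,0]]
[[7,17],[19,2],[46,0]]
[[3,18],[10,17],[19,2],[46,0]]
[[3,18],[10,17],[19,2],[46,0]]
[[3,18],[10,17],[19,2],[30,4],[38,2],[46,0]]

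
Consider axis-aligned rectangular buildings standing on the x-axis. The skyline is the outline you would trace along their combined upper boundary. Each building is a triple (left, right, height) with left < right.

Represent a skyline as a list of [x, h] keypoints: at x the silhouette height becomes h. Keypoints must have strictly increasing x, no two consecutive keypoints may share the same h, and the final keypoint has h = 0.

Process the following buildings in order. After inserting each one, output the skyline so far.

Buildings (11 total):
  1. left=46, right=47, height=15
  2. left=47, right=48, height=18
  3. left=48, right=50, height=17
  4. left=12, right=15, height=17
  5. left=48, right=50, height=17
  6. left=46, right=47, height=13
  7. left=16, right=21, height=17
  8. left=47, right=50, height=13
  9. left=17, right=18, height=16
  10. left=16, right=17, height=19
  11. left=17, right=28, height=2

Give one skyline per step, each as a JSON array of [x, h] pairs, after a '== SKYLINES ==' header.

== SKYLINES ==
[[46,15],[47,0]]
[[46,15],[47,18],[48,0]]
[[46,15],[47,18],[48,17],[50,0]]
[[12,17],[15,0],[46,15],[47,18],[48,17],[50,0]]
[[12,17],[15,0],[46,15],[47,18],[48,17],[50,0]]
[[12,17],[15,0],[46,15],[47,18],[48,17],[50,0]]
[[12,17],[15,0],[16,17],[21,0],[46,15],[47,18],[48,17],[50,0]]
[[12,17],[15,0],[16,17],[21,0],[46,15],[47,18],[48,17],[50,0]]
[[12,17],[15,0],[16,17],[21,0],[46,15],[47,18],[48,17],[50,0]]
[[12,17],[15,0],[16,19],[17,17],[21,0],[46,15],[47,18],[48,17],[50,0]]
[[12,17],[15,0],[16,19],[17,17],[21,2],[28,0],[46,15],[47,18],[48,17],[50,0]]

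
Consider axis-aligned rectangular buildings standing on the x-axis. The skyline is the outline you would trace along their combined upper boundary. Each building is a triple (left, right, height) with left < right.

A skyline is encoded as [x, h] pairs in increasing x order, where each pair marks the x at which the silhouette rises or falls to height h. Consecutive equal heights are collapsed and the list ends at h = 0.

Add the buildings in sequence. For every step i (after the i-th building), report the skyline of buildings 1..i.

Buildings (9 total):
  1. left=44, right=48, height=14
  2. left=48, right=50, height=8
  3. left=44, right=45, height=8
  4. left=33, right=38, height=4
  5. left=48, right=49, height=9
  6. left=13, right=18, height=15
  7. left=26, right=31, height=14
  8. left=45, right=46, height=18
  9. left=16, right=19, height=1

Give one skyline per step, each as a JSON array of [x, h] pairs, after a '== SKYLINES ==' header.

== SKYLINES ==
[[44,14],[48,0]]
[[44,14],[48,8],[50,0]]
[[44,14],[48,8],[50,0]]
[[33,4],[38,0],[44,14],[48,8],[50,0]]
[[33,4],[38,0],[44,14],[48,9],[49,8],[50,0]]
[[13,15],[18,0],[33,4],[38,0],[44,14],[48,9],[49,8],[50,0]]
[[13,15],[18,0],[26,14],[31,0],[33,4],[38,0],[44,14],[48,9],[49,8],[50,0]]
[[13,15],[18,0],[26,14],[31,0],[33,4],[38,0],[44,14],[45,18],[46,14],[48,9],[49,8],[50,0]]
[[13,15],[18,1],[19,0],[26,14],[31,0],[33,4],[38,0],[44,14],[45,18],[46,14],[48,9],[49,8],[50,0]]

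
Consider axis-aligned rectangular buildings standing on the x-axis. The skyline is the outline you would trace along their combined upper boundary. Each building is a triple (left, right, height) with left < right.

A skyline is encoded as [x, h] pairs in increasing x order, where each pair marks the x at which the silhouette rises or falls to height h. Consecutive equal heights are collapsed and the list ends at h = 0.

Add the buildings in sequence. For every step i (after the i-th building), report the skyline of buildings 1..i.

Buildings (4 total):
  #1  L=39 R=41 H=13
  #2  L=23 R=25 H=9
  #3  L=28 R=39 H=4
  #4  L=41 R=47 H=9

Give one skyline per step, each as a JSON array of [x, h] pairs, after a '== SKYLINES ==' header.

== SKYLINES ==
[[39,13],[41,0]]
[[23,9],[25,0],[39,13],[41,0]]
[[23,9],[25,0],[28,4],[39,13],[41,0]]
[[23,9],[25,0],[28,4],[39,13],[41,9],[47,0]]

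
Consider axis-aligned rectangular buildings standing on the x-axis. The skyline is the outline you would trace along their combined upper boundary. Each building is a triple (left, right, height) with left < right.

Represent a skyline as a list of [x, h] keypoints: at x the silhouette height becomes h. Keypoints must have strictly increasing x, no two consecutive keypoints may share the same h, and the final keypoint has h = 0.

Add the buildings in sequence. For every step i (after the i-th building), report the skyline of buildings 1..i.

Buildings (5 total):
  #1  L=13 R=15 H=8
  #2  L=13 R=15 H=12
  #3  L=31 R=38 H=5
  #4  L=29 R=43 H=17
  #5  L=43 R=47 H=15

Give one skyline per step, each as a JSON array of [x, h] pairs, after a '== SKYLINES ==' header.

== SKYLINES ==
[[13,8],[15,0]]
[[13,12],[15,0]]
[[13,12],[15,0],[31,5],[38,0]]
[[13,12],[15,0],[29,17],[43,0]]
[[13,12],[15,0],[29,17],[43,15],[47,0]]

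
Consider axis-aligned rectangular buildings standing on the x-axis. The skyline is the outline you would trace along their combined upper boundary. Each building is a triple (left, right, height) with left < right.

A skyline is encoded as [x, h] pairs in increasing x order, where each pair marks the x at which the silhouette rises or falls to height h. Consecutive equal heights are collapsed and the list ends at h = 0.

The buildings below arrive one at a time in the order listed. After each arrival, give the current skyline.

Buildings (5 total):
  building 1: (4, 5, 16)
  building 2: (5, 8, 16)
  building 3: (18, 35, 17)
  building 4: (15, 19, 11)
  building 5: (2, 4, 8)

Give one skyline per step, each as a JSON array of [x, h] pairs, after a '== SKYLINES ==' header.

== SKYLINES ==
[[4,16],[5,0]]
[[4,16],[8,0]]
[[4,16],[8,0],[18,17],[35,0]]
[[4,16],[8,0],[15,11],[18,17],[35,0]]
[[2,8],[4,16],[8,0],[15,11],[18,17],[35,0]]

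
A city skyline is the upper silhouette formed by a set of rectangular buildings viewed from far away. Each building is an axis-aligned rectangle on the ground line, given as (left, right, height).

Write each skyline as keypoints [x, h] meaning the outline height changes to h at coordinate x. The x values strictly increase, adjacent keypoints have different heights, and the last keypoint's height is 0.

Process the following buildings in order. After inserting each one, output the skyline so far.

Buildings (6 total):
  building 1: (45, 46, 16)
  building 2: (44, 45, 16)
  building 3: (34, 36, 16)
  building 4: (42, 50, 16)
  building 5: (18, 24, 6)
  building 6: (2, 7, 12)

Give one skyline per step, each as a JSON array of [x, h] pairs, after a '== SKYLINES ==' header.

== SKYLINES ==
[[45,16],[46,0]]
[[44,16],[46,0]]
[[34,16],[36,0],[44,16],[46,0]]
[[34,16],[36,0],[42,16],[50,0]]
[[18,6],[24,0],[34,16],[36,0],[42,16],[50,0]]
[[2,12],[7,0],[18,6],[24,0],[34,16],[36,0],[42,16],[50,0]]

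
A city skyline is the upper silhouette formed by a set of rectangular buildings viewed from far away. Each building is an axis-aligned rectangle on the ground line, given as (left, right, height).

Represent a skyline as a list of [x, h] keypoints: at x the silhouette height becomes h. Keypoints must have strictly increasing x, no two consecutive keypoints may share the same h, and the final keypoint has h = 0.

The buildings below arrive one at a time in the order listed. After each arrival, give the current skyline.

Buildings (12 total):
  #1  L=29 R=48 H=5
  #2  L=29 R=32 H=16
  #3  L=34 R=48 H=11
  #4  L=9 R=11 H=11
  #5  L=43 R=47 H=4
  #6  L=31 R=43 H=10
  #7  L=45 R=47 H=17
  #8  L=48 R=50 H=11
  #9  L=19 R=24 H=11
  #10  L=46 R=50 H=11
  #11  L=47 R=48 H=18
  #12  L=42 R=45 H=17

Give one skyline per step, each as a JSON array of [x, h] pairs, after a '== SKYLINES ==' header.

== SKYLINES ==
[[29,5],[48,0]]
[[29,16],[32,5],[48,0]]
[[29,16],[32,5],[34,11],[48,0]]
[[9,11],[11,0],[29,16],[32,5],[34,11],[48,0]]
[[9,11],[11,0],[29,16],[32,5],[34,11],[48,0]]
[[9,11],[11,0],[29,16],[32,10],[34,11],[48,0]]
[[9,11],[11,0],[29,16],[32,10],[34,11],[45,17],[47,11],[48,0]]
[[9,11],[11,0],[29,16],[32,10],[34,11],[45,17],[47,11],[50,0]]
[[9,11],[11,0],[19,11],[24,0],[29,16],[32,10],[34,11],[45,17],[47,11],[50,0]]
[[9,11],[11,0],[19,11],[24,0],[29,16],[32,10],[34,11],[45,17],[47,11],[50,0]]
[[9,11],[11,0],[19,11],[24,0],[29,16],[32,10],[34,11],[45,17],[47,18],[48,11],[50,0]]
[[9,11],[11,0],[19,11],[24,0],[29,16],[32,10],[34,11],[42,17],[47,18],[48,11],[50,0]]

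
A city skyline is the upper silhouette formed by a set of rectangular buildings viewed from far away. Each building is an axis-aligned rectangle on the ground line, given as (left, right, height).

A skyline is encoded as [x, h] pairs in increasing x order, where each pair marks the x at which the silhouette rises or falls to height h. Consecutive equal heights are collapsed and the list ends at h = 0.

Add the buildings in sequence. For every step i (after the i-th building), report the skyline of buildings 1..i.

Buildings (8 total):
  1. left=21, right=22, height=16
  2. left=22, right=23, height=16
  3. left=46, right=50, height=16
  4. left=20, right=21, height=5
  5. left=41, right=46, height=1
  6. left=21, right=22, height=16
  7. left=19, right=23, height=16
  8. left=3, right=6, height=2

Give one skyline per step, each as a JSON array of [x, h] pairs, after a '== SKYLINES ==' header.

== SKYLINES ==
[[21,16],[22,0]]
[[21,16],[23,0]]
[[21,16],[23,0],[46,16],[50,0]]
[[20,5],[21,16],[23,0],[46,16],[50,0]]
[[20,5],[21,16],[23,0],[41,1],[46,16],[50,0]]
[[20,5],[21,16],[23,0],[41,1],[46,16],[50,0]]
[[19,16],[23,0],[41,1],[46,16],[50,0]]
[[3,2],[6,0],[19,16],[23,0],[41,1],[46,16],[50,0]]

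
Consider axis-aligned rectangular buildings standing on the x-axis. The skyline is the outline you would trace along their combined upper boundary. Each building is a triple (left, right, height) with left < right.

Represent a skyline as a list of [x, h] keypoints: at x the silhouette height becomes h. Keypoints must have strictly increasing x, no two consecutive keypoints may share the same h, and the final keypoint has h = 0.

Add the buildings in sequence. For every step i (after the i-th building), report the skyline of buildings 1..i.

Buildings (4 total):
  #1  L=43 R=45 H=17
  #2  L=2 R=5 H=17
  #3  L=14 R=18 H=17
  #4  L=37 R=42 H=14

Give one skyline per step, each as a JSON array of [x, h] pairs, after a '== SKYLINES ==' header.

== SKYLINES ==
[[43,17],[45,0]]
[[2,17],[5,0],[43,17],[45,0]]
[[2,17],[5,0],[14,17],[18,0],[43,17],[45,0]]
[[2,17],[5,0],[14,17],[18,0],[37,14],[42,0],[43,17],[45,0]]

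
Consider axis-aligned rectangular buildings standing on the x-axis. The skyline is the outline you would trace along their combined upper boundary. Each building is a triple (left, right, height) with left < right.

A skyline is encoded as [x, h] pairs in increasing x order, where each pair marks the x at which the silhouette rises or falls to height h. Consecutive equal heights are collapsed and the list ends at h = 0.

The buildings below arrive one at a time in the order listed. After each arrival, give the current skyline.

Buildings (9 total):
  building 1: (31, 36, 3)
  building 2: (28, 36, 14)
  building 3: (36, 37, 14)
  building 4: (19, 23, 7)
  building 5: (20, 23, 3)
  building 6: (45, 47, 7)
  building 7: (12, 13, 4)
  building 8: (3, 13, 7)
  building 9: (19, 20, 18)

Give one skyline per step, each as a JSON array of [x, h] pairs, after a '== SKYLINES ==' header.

== SKYLINES ==
[[31,3],[36,0]]
[[28,14],[36,0]]
[[28,14],[37,0]]
[[19,7],[23,0],[28,14],[37,0]]
[[19,7],[23,0],[28,14],[37,0]]
[[19,7],[23,0],[28,14],[37,0],[45,7],[47,0]]
[[12,4],[13,0],[19,7],[23,0],[28,14],[37,0],[45,7],[47,0]]
[[3,7],[13,0],[19,7],[23,0],[28,14],[37,0],[45,7],[47,0]]
[[3,7],[13,0],[19,18],[20,7],[23,0],[28,14],[37,0],[45,7],[47,0]]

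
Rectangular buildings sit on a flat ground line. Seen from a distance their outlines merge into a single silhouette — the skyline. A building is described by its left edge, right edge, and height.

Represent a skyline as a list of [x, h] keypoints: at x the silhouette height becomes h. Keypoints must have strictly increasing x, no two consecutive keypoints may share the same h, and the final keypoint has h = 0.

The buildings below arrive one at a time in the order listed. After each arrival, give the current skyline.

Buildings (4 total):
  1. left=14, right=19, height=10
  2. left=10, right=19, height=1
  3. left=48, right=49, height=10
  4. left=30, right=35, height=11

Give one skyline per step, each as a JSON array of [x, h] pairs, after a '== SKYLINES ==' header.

== SKYLINES ==
[[14,10],[19,0]]
[[10,1],[14,10],[19,0]]
[[10,1],[14,10],[19,0],[48,10],[49,0]]
[[10,1],[14,10],[19,0],[30,11],[35,0],[48,10],[49,0]]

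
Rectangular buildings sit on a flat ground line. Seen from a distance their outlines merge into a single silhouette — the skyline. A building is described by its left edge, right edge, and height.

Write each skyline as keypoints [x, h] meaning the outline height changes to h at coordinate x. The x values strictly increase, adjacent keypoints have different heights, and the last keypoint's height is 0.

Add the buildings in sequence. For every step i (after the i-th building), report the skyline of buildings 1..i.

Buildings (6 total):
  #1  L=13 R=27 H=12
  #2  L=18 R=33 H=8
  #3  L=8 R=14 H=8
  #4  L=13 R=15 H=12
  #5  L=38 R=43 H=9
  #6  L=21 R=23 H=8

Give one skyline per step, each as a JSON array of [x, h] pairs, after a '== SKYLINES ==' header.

== SKYLINES ==
[[13,12],[27,0]]
[[13,12],[27,8],[33,0]]
[[8,8],[13,12],[27,8],[33,0]]
[[8,8],[13,12],[27,8],[33,0]]
[[8,8],[13,12],[27,8],[33,0],[38,9],[43,0]]
[[8,8],[13,12],[27,8],[33,0],[38,9],[43,0]]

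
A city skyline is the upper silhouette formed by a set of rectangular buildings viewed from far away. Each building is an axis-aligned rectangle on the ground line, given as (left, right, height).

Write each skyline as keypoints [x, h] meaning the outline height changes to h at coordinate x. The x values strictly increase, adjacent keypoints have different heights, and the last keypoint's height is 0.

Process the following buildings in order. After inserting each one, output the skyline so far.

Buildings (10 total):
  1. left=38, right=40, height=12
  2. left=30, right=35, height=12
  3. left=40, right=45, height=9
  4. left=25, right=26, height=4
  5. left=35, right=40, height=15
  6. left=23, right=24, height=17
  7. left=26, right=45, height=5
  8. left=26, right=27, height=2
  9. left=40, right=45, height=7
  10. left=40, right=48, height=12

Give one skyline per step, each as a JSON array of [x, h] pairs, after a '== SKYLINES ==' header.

== SKYLINES ==
[[38,12],[40,0]]
[[30,12],[35,0],[38,12],[40,0]]
[[30,12],[35,0],[38,12],[40,9],[45,0]]
[[25,4],[26,0],[30,12],[35,0],[38,12],[40,9],[45,0]]
[[25,4],[26,0],[30,12],[35,15],[40,9],[45,0]]
[[23,17],[24,0],[25,4],[26,0],[30,12],[35,15],[40,9],[45,0]]
[[23,17],[24,0],[25,4],[26,5],[30,12],[35,15],[40,9],[45,0]]
[[23,17],[24,0],[25,4],[26,5],[30,12],[35,15],[40,9],[45,0]]
[[23,17],[24,0],[25,4],[26,5],[30,12],[35,15],[40,9],[45,0]]
[[23,17],[24,0],[25,4],[26,5],[30,12],[35,15],[40,12],[48,0]]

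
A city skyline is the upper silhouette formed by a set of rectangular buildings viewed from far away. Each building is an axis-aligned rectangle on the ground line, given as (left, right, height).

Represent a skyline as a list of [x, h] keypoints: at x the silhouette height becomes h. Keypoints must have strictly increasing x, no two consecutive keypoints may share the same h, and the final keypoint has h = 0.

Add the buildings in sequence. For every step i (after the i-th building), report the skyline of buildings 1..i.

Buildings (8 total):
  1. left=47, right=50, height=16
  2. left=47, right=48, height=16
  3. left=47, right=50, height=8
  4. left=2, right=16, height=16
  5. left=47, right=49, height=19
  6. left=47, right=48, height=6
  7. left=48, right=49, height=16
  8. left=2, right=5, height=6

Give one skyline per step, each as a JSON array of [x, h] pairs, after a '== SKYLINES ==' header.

== SKYLINES ==
[[47,16],[50,0]]
[[47,16],[50,0]]
[[47,16],[50,0]]
[[2,16],[16,0],[47,16],[50,0]]
[[2,16],[16,0],[47,19],[49,16],[50,0]]
[[2,16],[16,0],[47,19],[49,16],[50,0]]
[[2,16],[16,0],[47,19],[49,16],[50,0]]
[[2,16],[16,0],[47,19],[49,16],[50,0]]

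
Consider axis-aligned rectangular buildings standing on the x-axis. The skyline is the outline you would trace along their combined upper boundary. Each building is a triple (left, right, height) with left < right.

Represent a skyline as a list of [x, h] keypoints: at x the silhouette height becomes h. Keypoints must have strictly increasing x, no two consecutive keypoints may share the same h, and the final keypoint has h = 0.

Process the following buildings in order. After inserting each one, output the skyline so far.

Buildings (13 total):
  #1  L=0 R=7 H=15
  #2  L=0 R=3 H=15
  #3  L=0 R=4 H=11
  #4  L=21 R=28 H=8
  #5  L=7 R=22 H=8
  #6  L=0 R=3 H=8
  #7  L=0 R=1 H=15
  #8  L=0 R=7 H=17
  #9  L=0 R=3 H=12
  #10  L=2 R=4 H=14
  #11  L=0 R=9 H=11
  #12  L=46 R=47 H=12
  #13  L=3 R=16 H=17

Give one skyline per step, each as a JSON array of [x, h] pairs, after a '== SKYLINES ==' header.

== SKYLINES ==
[[0,15],[7,0]]
[[0,15],[7,0]]
[[0,15],[7,0]]
[[0,15],[7,0],[21,8],[28,0]]
[[0,15],[7,8],[28,0]]
[[0,15],[7,8],[28,0]]
[[0,15],[7,8],[28,0]]
[[0,17],[7,8],[28,0]]
[[0,17],[7,8],[28,0]]
[[0,17],[7,8],[28,0]]
[[0,17],[7,11],[9,8],[28,0]]
[[0,17],[7,11],[9,8],[28,0],[46,12],[47,0]]
[[0,17],[16,8],[28,0],[46,12],[47,0]]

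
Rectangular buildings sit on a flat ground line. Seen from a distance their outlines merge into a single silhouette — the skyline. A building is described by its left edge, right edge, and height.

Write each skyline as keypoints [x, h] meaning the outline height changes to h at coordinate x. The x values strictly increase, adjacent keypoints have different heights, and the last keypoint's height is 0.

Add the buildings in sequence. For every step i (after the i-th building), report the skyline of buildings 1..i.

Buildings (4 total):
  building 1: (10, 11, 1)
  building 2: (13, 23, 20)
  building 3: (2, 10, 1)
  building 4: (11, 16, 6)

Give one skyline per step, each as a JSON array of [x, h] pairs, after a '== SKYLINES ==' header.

== SKYLINES ==
[[10,1],[11,0]]
[[10,1],[11,0],[13,20],[23,0]]
[[2,1],[11,0],[13,20],[23,0]]
[[2,1],[11,6],[13,20],[23,0]]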